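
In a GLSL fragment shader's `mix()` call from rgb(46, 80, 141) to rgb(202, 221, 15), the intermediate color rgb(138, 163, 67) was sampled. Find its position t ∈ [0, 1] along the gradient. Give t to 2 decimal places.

Invert the lerp on the R channel (largest span, 156): t = (138 − 46) / (202 − 46) = 92/156 = 0.58974.
Check on G: (163 − 80)/(221 − 80) = 0.5887 ✓

0.59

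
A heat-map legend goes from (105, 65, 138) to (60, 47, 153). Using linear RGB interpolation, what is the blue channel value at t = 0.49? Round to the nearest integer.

B = 138 + 0.49 × (153 − 138) = 145.35 → 145

145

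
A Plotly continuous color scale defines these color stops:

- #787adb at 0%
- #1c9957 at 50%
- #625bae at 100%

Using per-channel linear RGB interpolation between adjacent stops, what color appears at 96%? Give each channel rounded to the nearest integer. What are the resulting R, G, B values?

(92, 96, 167)

96% lies between the 50% and 100% stops, so the local fraction is t = (96 − 50)/(100 − 50) = 46/50 ≈ 0.92.
#1c9957 → (28, 153, 87); #625bae → (98, 91, 174).
R = 28 + 0.92 × (98 − 28) = 92.4 → 92
G = 153 + 0.92 × (91 − 153) = 95.96 → 96
B = 87 + 0.92 × (174 − 87) = 167.04 → 167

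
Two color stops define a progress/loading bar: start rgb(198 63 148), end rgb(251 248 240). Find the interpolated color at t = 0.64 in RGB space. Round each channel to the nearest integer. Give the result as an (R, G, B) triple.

(232, 181, 207)

R = 198 + 0.64 × (251 − 198) = 198 + 0.64 × 53 = 231.92 → 232
G = 63 + 0.64 × (248 − 63) = 63 + 0.64 × 185 = 181.4 → 181
B = 148 + 0.64 × (240 − 148) = 148 + 0.64 × 92 = 206.88 → 207
So the blended color is (232, 181, 207), about #e8b5cf.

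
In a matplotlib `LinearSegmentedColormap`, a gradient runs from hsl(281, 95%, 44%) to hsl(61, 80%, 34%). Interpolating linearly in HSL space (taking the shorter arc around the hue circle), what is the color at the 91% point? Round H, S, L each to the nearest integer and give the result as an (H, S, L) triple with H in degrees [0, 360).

(48, 81, 35)

Hue: 61 − 281 = -220°, but |-220| > 180 so the shorter arc goes the other way: Δh = -220 + 360 = 140°.
H = 281 + 0.91 × (140) = 408.4 → 408 → 408 mod 360 = 48°
S = 95 + 0.91 × (80 − 95) = 81.35 → 81%
L = 44 + 0.91 × (34 − 44) = 34.9 → 35%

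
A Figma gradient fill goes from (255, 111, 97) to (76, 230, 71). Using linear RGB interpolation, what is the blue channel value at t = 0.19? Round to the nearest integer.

B = 97 + 0.19 × (71 − 97) = 92.06 → 92

92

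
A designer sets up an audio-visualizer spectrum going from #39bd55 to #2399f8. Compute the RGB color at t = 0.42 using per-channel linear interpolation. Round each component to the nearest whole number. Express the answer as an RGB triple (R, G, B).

(48, 174, 153)

#39bd55 → (57, 189, 85); #2399f8 → (35, 153, 248).
R = 57 + 0.42 × (35 − 57) = 57 + 0.42 × -22 = 47.76 → 48
G = 189 + 0.42 × (153 − 189) = 189 + 0.42 × -36 = 173.88 → 174
B = 85 + 0.42 × (248 − 85) = 85 + 0.42 × 163 = 153.46 → 153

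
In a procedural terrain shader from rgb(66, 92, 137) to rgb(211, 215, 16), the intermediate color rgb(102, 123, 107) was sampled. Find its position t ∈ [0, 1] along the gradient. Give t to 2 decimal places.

Invert the lerp on the R channel (largest span, 145): t = (102 − 66) / (211 − 66) = 36/145 = 0.24828.
Check on G: (123 − 92)/(215 − 92) = 0.252 ✓

0.25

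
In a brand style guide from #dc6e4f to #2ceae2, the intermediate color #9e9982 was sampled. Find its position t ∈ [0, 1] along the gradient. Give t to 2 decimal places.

Invert the lerp on the R channel (largest span, 176): t = (158 − 220) / (44 − 220) = -62/-176 = 0.35227.
Check on G: (153 − 110)/(234 − 110) = 0.3468 ✓

0.35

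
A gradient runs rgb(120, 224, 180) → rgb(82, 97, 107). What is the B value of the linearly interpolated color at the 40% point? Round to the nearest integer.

B = 180 + 0.4 × (107 − 180) = 150.8 → 151

151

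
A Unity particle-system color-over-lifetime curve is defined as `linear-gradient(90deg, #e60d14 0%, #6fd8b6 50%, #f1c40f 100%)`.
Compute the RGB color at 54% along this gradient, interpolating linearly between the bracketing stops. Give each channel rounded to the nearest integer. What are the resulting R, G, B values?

(121, 214, 169)

54% lies between the 50% and 100% stops, so the local fraction is t = (54 − 50)/(100 − 50) = 4/50 ≈ 0.08.
#6fd8b6 → (111, 216, 182); #f1c40f → (241, 196, 15).
R = 111 + 0.08 × (241 − 111) = 121.4 → 121
G = 216 + 0.08 × (196 − 216) = 214.4 → 214
B = 182 + 0.08 × (15 − 182) = 168.64 → 169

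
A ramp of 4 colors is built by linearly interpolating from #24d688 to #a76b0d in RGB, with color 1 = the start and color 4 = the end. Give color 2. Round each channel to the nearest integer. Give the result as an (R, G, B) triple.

With 4 swatches and endpoints inclusive, swatch 2 sits at t = (2 − 1)/(4 − 1) = 1/3 ≈ 0.3333.
#24d688 → (36, 214, 136); #a76b0d → (167, 107, 13).
R = 36 + 0.3333 × (167 − 36) = 79.662 → 80
G = 214 + 0.3333 × (107 − 214) = 178.337 → 178
B = 136 + 0.3333 × (13 − 136) = 95.004 → 95

(80, 178, 95)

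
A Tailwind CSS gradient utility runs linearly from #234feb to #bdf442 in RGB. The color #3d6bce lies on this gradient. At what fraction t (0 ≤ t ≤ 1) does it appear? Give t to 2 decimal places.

Invert the lerp on the B channel (largest span, 169): t = (206 − 235) / (66 − 235) = -29/-169 = 0.1716.
Check on R: (61 − 35)/(189 − 35) = 0.1688 ✓

0.17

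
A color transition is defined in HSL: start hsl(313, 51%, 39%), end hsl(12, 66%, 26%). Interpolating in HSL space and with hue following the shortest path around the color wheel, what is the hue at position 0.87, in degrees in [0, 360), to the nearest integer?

4

Hue: 12 − 313 = -301°, but |-301| > 180 so the shorter arc goes the other way: Δh = -301 + 360 = 59°.
H = 313 + 0.87 × (59) = 364.33 → 364 → 364 mod 360 = 4°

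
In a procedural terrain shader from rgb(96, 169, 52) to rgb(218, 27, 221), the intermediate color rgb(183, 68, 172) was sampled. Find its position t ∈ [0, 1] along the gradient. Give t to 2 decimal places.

0.71

Invert the lerp on the B channel (largest span, 169): t = (172 − 52) / (221 − 52) = 120/169 = 0.71006.
Check on R: (183 − 96)/(218 − 96) = 0.7131 ✓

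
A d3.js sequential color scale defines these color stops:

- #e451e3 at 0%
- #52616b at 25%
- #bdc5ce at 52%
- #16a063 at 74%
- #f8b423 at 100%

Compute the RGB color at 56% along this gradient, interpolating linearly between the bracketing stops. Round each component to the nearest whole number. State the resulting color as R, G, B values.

(159, 190, 187)

56% lies between the 52% and 74% stops, so the local fraction is t = (56 − 52)/(74 − 52) = 4/22 ≈ 0.1818.
#bdc5ce → (189, 197, 206); #16a063 → (22, 160, 99).
R = 189 + 0.1818 × (22 − 189) = 158.639 → 159
G = 197 + 0.1818 × (160 − 197) = 190.273 → 190
B = 206 + 0.1818 × (99 − 206) = 186.547 → 187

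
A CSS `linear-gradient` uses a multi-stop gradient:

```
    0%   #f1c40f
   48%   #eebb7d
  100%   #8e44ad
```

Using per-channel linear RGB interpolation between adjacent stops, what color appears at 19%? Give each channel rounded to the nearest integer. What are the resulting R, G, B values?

(240, 192, 59)

19% lies between the 0% and 48% stops, so the local fraction is t = (19 − 0)/(48 − 0) = 19/48 ≈ 0.3958.
#f1c40f → (241, 196, 15); #eebb7d → (238, 187, 125).
R = 241 + 0.3958 × (238 − 241) = 239.813 → 240
G = 196 + 0.3958 × (187 − 196) = 192.438 → 192
B = 15 + 0.3958 × (125 − 15) = 58.538 → 59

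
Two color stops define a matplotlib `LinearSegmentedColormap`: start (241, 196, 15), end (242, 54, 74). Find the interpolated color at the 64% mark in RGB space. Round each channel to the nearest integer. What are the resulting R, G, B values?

64% corresponds to t = 0.64.
R = 241 + 0.64 × (242 − 241) = 241 + 0.64 × 1 = 241.64 → 242
G = 196 + 0.64 × (54 − 196) = 196 + 0.64 × -142 = 105.12 → 105
B = 15 + 0.64 × (74 − 15) = 15 + 0.64 × 59 = 52.76 → 53

(242, 105, 53)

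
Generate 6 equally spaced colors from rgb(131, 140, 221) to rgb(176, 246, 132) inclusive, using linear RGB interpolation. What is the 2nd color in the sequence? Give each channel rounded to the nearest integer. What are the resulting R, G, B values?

(140, 161, 203)

With 6 swatches and endpoints inclusive, swatch 2 sits at t = (2 − 1)/(6 − 1) = 1/5 ≈ 0.2.
R = 131 + 0.2 × (176 − 131) = 140 → 140
G = 140 + 0.2 × (246 − 140) = 161.2 → 161
B = 221 + 0.2 × (132 − 221) = 203.2 → 203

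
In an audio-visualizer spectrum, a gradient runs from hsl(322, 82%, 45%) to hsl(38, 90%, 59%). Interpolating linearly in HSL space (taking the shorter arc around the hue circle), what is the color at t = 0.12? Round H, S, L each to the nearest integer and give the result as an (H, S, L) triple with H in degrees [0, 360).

Hue: 38 − 322 = -284°, but |-284| > 180 so the shorter arc goes the other way: Δh = -284 + 360 = 76°.
H = 322 + 0.12 × (76) = 331.12 → 331°
S = 82 + 0.12 × (90 − 82) = 82.96 → 83%
L = 45 + 0.12 × (59 − 45) = 46.68 → 47%

(331, 83, 47)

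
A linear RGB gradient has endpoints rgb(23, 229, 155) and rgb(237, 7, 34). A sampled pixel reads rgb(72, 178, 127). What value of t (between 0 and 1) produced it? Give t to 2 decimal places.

0.23

Invert the lerp on the G channel (largest span, 222): t = (178 − 229) / (7 − 229) = -51/-222 = 0.22973.
Check on R: (72 − 23)/(237 − 23) = 0.229 ✓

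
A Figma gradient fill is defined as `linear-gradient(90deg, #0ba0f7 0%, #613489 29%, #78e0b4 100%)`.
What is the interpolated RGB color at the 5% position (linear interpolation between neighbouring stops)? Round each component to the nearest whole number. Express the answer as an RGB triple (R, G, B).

5% lies between the 0% and 29% stops, so the local fraction is t = (5 − 0)/(29 − 0) = 5/29 ≈ 0.1724.
#0ba0f7 → (11, 160, 247); #613489 → (97, 52, 137).
R = 11 + 0.1724 × (97 − 11) = 25.826 → 26
G = 160 + 0.1724 × (52 − 160) = 141.381 → 141
B = 247 + 0.1724 × (137 − 247) = 228.036 → 228

(26, 141, 228)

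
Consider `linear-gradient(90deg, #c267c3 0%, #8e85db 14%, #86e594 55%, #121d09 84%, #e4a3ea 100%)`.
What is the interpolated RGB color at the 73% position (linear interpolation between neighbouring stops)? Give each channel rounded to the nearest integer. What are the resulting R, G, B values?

(62, 105, 62)

73% lies between the 55% and 84% stops, so the local fraction is t = (73 − 55)/(84 − 55) = 18/29 ≈ 0.6207.
#86e594 → (134, 229, 148); #121d09 → (18, 29, 9).
R = 134 + 0.6207 × (18 − 134) = 61.999 → 62
G = 229 + 0.6207 × (29 − 229) = 104.86 → 105
B = 148 + 0.6207 × (9 − 148) = 61.723 → 62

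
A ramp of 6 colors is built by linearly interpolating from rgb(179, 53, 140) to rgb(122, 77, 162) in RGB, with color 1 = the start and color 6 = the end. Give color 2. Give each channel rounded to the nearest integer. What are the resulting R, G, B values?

With 6 swatches and endpoints inclusive, swatch 2 sits at t = (2 − 1)/(6 − 1) = 1/5 ≈ 0.2.
R = 179 + 0.2 × (122 − 179) = 167.6 → 168
G = 53 + 0.2 × (77 − 53) = 57.8 → 58
B = 140 + 0.2 × (162 − 140) = 144.4 → 144

(168, 58, 144)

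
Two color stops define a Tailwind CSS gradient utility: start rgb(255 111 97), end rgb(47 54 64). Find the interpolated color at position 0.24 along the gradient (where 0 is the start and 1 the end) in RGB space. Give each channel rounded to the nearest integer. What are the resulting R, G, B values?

(205, 97, 89)

R = 255 + 0.24 × (47 − 255) = 255 + 0.24 × -208 = 205.08 → 205
G = 111 + 0.24 × (54 − 111) = 111 + 0.24 × -57 = 97.32 → 97
B = 97 + 0.24 × (64 − 97) = 97 + 0.24 × -33 = 89.08 → 89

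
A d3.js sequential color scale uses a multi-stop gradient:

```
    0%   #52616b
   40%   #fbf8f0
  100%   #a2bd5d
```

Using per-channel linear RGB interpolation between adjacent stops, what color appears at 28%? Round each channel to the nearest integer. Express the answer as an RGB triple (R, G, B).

(200, 203, 200)

28% lies between the 0% and 40% stops, so the local fraction is t = (28 − 0)/(40 − 0) = 28/40 ≈ 0.7.
#52616b → (82, 97, 107); #fbf8f0 → (251, 248, 240).
R = 82 + 0.7 × (251 − 82) = 200.3 → 200
G = 97 + 0.7 × (248 − 97) = 202.7 → 203
B = 107 + 0.7 × (240 − 107) = 200.1 → 200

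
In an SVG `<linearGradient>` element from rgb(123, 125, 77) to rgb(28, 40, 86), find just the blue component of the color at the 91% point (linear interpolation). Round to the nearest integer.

85

B = 77 + 0.91 × (86 − 77) = 85.19 → 85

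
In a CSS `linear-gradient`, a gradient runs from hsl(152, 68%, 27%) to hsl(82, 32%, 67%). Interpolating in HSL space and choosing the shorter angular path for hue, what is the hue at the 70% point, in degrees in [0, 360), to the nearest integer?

103

Hue arc: Δh = 82 − 152 = -70° (|Δh| ≤ 180, already the shorter path).
H = 152 + 0.7 × (-70) = 103 → 103°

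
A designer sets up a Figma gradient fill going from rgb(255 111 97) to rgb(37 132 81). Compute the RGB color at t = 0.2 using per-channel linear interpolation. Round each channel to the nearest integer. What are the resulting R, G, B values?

(211, 115, 94)

R = 255 + 0.2 × (37 − 255) = 255 + 0.2 × -218 = 211.4 → 211
G = 111 + 0.2 × (132 − 111) = 111 + 0.2 × 21 = 115.2 → 115
B = 97 + 0.2 × (81 − 97) = 97 + 0.2 × -16 = 93.8 → 94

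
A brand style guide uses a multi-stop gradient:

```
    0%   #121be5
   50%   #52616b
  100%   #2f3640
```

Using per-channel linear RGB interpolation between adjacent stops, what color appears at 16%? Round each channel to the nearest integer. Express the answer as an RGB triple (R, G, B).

(38, 49, 190)

16% lies between the 0% and 50% stops, so the local fraction is t = (16 − 0)/(50 − 0) = 16/50 ≈ 0.32.
#121be5 → (18, 27, 229); #52616b → (82, 97, 107).
R = 18 + 0.32 × (82 − 18) = 38.48 → 38
G = 27 + 0.32 × (97 − 27) = 49.4 → 49
B = 229 + 0.32 × (107 − 229) = 189.96 → 190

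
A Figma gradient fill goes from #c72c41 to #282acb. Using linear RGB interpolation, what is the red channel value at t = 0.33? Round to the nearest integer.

147

R₁ = 199 (from #c72c41), R₂ = 40 (from #282acb).
R = 199 + 0.33 × (40 − 199) = 146.53 → 147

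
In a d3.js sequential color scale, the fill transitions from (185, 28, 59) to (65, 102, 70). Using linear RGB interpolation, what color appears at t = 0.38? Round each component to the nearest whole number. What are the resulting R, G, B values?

R = 185 + 0.38 × (65 − 185) = 185 + 0.38 × -120 = 139.4 → 139
G = 28 + 0.38 × (102 − 28) = 28 + 0.38 × 74 = 56.12 → 56
B = 59 + 0.38 × (70 − 59) = 59 + 0.38 × 11 = 63.18 → 63
So the blended color is (139, 56, 63), about #8b383f.

(139, 56, 63)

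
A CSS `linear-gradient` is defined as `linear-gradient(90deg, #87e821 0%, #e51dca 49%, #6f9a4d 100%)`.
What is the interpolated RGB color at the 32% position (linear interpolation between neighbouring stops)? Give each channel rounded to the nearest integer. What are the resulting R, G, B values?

(196, 99, 143)

32% lies between the 0% and 49% stops, so the local fraction is t = (32 − 0)/(49 − 0) = 32/49 ≈ 0.6531.
#87e821 → (135, 232, 33); #e51dca → (229, 29, 202).
R = 135 + 0.6531 × (229 − 135) = 196.391 → 196
G = 232 + 0.6531 × (29 − 232) = 99.421 → 99
B = 33 + 0.6531 × (202 − 33) = 143.374 → 143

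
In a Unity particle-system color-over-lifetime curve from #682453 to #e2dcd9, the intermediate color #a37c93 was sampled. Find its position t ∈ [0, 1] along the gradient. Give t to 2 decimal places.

Invert the lerp on the G channel (largest span, 184): t = (124 − 36) / (220 − 36) = 88/184 = 0.47826.
Check on R: (163 − 104)/(226 − 104) = 0.4836 ✓

0.48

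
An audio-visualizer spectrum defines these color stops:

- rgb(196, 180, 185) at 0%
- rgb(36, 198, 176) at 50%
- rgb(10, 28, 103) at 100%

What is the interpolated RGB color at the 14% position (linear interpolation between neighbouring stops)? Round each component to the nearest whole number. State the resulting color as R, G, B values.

(151, 185, 182)

14% lies between the 0% and 50% stops, so the local fraction is t = (14 − 0)/(50 − 0) = 14/50 ≈ 0.28.
R = 196 + 0.28 × (36 − 196) = 151.2 → 151
G = 180 + 0.28 × (198 − 180) = 185.04 → 185
B = 185 + 0.28 × (176 − 185) = 182.48 → 182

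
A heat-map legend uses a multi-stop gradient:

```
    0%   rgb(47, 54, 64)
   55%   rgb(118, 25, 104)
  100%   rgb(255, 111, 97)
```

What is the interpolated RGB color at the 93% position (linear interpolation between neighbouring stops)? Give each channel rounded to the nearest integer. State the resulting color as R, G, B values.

93% lies between the 55% and 100% stops, so the local fraction is t = (93 − 55)/(100 − 55) = 38/45 ≈ 0.8444.
R = 118 + 0.8444 × (255 − 118) = 233.683 → 234
G = 25 + 0.8444 × (111 − 25) = 97.618 → 98
B = 104 + 0.8444 × (97 − 104) = 98.089 → 98

(234, 98, 98)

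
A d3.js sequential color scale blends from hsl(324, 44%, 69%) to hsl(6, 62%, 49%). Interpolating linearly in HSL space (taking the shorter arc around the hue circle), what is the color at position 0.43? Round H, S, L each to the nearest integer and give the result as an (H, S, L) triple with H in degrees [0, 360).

Hue: 6 − 324 = -318°, but |-318| > 180 so the shorter arc goes the other way: Δh = -318 + 360 = 42°.
H = 324 + 0.43 × (42) = 342.06 → 342°
S = 44 + 0.43 × (62 − 44) = 51.74 → 52%
L = 69 + 0.43 × (49 − 69) = 60.4 → 60%

(342, 52, 60)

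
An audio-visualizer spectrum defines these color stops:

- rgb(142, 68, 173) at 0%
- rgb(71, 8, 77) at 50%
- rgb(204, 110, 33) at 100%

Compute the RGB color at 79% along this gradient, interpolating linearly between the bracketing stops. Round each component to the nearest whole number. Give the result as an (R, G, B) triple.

(148, 67, 51)

79% lies between the 50% and 100% stops, so the local fraction is t = (79 − 50)/(100 − 50) = 29/50 ≈ 0.58.
R = 71 + 0.58 × (204 − 71) = 148.14 → 148
G = 8 + 0.58 × (110 − 8) = 67.16 → 67
B = 77 + 0.58 × (33 − 77) = 51.48 → 51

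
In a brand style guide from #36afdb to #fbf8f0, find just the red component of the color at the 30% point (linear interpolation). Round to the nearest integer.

R₁ = 54 (from #36afdb), R₂ = 251 (from #fbf8f0).
R = 54 + 0.3 × (251 − 54) = 113.1 → 113

113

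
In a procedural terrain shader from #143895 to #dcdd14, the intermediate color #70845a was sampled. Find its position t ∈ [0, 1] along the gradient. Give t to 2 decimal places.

0.46

Invert the lerp on the R channel (largest span, 200): t = (112 − 20) / (220 − 20) = 92/200 = 0.46.
Check on G: (132 − 56)/(221 − 56) = 0.4606 ✓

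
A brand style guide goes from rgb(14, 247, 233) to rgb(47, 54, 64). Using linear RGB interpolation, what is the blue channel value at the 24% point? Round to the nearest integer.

B = 233 + 0.24 × (64 − 233) = 192.44 → 192

192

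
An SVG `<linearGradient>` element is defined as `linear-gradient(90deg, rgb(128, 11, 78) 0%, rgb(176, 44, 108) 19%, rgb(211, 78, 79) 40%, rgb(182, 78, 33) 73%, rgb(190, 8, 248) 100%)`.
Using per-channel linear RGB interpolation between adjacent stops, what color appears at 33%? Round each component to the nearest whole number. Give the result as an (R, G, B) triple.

33% lies between the 19% and 40% stops, so the local fraction is t = (33 − 19)/(40 − 19) = 14/21 ≈ 0.6667.
R = 176 + 0.6667 × (211 − 176) = 199.334 → 199
G = 44 + 0.6667 × (78 − 44) = 66.668 → 67
B = 108 + 0.6667 × (79 − 108) = 88.666 → 89

(199, 67, 89)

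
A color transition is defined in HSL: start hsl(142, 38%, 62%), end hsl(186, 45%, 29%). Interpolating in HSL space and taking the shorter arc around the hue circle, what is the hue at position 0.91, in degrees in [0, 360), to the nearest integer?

Hue arc: Δh = 186 − 142 = 44° (|Δh| ≤ 180, already the shorter path).
H = 142 + 0.91 × (44) = 182.04 → 182°

182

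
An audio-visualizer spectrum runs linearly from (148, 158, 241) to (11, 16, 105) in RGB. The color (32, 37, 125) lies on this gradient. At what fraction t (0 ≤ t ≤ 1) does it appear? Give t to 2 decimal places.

Invert the lerp on the G channel (largest span, 142): t = (37 − 158) / (16 − 158) = -121/-142 = 0.85211.
Check on R: (32 − 148)/(11 − 148) = 0.8467 ✓

0.85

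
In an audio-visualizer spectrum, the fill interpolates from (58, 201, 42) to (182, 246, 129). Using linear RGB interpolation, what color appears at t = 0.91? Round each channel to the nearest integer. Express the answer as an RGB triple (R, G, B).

(171, 242, 121)

R = 58 + 0.91 × (182 − 58) = 58 + 0.91 × 124 = 170.84 → 171
G = 201 + 0.91 × (246 − 201) = 201 + 0.91 × 45 = 241.95 → 242
B = 42 + 0.91 × (129 − 42) = 42 + 0.91 × 87 = 121.17 → 121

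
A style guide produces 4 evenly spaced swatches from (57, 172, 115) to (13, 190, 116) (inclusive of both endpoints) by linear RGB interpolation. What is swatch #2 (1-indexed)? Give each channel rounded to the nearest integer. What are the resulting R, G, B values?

(42, 178, 115)

With 4 swatches and endpoints inclusive, swatch 2 sits at t = (2 − 1)/(4 − 1) = 1/3 ≈ 0.3333.
R = 57 + 0.3333 × (13 − 57) = 42.335 → 42
G = 172 + 0.3333 × (190 − 172) = 177.999 → 178
B = 115 + 0.3333 × (116 − 115) = 115.333 → 115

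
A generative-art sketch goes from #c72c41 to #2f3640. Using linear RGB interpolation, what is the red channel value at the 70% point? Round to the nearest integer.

93

R₁ = 199 (from #c72c41), R₂ = 47 (from #2f3640).
R = 199 + 0.7 × (47 − 199) = 92.6 → 93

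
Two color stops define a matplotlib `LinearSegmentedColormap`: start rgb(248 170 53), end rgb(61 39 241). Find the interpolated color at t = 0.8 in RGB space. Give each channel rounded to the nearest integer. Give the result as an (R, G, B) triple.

R = 248 + 0.8 × (61 − 248) = 248 + 0.8 × -187 = 98.4 → 98
G = 170 + 0.8 × (39 − 170) = 170 + 0.8 × -131 = 65.2 → 65
B = 53 + 0.8 × (241 − 53) = 53 + 0.8 × 188 = 203.4 → 203

(98, 65, 203)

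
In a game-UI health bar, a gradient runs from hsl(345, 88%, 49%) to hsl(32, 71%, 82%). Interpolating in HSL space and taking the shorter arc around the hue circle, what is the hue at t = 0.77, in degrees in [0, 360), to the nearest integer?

21

Hue: 32 − 345 = -313°, but |-313| > 180 so the shorter arc goes the other way: Δh = -313 + 360 = 47°.
H = 345 + 0.77 × (47) = 381.19 → 381 → 381 mod 360 = 21°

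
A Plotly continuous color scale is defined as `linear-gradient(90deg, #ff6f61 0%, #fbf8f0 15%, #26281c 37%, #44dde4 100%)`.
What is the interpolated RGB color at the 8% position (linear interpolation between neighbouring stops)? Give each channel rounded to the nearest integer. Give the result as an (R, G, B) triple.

(253, 184, 173)

8% lies between the 0% and 15% stops, so the local fraction is t = (8 − 0)/(15 − 0) = 8/15 ≈ 0.5333.
#ff6f61 → (255, 111, 97); #fbf8f0 → (251, 248, 240).
R = 255 + 0.5333 × (251 − 255) = 252.867 → 253
G = 111 + 0.5333 × (248 − 111) = 184.062 → 184
B = 97 + 0.5333 × (240 − 97) = 173.262 → 173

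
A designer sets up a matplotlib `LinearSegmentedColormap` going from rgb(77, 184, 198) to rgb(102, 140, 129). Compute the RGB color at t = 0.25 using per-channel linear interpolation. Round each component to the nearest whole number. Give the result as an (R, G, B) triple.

R = 77 + 0.25 × (102 − 77) = 77 + 0.25 × 25 = 83.25 → 83
G = 184 + 0.25 × (140 − 184) = 184 + 0.25 × -44 = 173 → 173
B = 198 + 0.25 × (129 − 198) = 198 + 0.25 × -69 = 180.75 → 181
So the blended color is (83, 173, 181), about #53adb5.

(83, 173, 181)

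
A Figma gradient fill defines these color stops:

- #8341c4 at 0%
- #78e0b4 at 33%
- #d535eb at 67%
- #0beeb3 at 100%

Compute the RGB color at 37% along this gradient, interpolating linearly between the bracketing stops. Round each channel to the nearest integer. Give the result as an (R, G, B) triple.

37% lies between the 33% and 67% stops, so the local fraction is t = (37 − 33)/(67 − 33) = 4/34 ≈ 0.1176.
#78e0b4 → (120, 224, 180); #d535eb → (213, 53, 235).
R = 120 + 0.1176 × (213 − 120) = 130.937 → 131
G = 224 + 0.1176 × (53 − 224) = 203.89 → 204
B = 180 + 0.1176 × (235 − 180) = 186.468 → 186

(131, 204, 186)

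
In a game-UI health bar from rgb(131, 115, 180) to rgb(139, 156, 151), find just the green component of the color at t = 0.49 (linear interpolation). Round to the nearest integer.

135

G = 115 + 0.49 × (156 − 115) = 135.09 → 135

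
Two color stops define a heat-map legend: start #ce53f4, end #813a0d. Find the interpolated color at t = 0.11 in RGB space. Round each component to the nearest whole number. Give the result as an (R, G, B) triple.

#ce53f4 → (206, 83, 244); #813a0d → (129, 58, 13).
R = 206 + 0.11 × (129 − 206) = 206 + 0.11 × -77 = 197.53 → 198
G = 83 + 0.11 × (58 − 83) = 83 + 0.11 × -25 = 80.25 → 80
B = 244 + 0.11 × (13 − 244) = 244 + 0.11 × -231 = 218.59 → 219

(198, 80, 219)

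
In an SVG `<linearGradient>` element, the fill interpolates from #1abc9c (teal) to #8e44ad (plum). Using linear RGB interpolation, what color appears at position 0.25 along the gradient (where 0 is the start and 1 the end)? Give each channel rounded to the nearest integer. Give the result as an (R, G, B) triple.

#1abc9c → (26, 188, 156); #8e44ad → (142, 68, 173).
R = 26 + 0.25 × (142 − 26) = 26 + 0.25 × 116 = 55 → 55
G = 188 + 0.25 × (68 − 188) = 188 + 0.25 × -120 = 158 → 158
B = 156 + 0.25 × (173 − 156) = 156 + 0.25 × 17 = 160.25 → 160
So the blended color is (55, 158, 160), about #379ea0.

(55, 158, 160)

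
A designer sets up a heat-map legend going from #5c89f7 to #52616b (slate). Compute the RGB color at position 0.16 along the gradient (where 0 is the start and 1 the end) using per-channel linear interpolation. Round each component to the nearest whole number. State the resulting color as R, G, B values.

#5c89f7 → (92, 137, 247); #52616b → (82, 97, 107).
R = 92 + 0.16 × (82 − 92) = 92 + 0.16 × -10 = 90.4 → 90
G = 137 + 0.16 × (97 − 137) = 137 + 0.16 × -40 = 130.6 → 131
B = 247 + 0.16 × (107 − 247) = 247 + 0.16 × -140 = 224.6 → 225

(90, 131, 225)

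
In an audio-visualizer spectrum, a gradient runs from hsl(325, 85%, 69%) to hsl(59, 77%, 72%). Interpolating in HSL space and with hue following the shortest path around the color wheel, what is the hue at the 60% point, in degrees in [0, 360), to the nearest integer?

Hue: 59 − 325 = -266°, but |-266| > 180 so the shorter arc goes the other way: Δh = -266 + 360 = 94°.
H = 325 + 0.6 × (94) = 381.4 → 381 → 381 mod 360 = 21°

21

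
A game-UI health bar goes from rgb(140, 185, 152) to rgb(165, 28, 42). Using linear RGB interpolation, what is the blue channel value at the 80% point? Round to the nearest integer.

64

B = 152 + 0.8 × (42 − 152) = 64 → 64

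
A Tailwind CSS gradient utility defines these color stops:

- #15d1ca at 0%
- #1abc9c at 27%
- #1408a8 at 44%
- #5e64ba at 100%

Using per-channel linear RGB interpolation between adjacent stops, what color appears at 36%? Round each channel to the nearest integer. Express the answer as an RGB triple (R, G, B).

(23, 93, 162)

36% lies between the 27% and 44% stops, so the local fraction is t = (36 − 27)/(44 − 27) = 9/17 ≈ 0.5294.
#1abc9c → (26, 188, 156); #1408a8 → (20, 8, 168).
R = 26 + 0.5294 × (20 − 26) = 22.824 → 23
G = 188 + 0.5294 × (8 − 188) = 92.708 → 93
B = 156 + 0.5294 × (168 − 156) = 162.353 → 162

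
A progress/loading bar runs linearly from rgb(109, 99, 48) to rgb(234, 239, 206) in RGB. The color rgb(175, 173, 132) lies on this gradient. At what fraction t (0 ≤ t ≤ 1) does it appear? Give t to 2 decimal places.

Invert the lerp on the B channel (largest span, 158): t = (132 − 48) / (206 − 48) = 84/158 = 0.53165.
Check on R: (175 − 109)/(234 − 109) = 0.528 ✓

0.53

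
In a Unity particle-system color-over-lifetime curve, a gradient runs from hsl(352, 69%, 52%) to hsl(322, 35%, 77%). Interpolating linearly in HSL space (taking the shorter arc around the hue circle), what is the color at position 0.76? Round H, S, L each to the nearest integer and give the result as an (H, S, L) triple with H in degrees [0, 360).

Hue arc: Δh = 322 − 352 = -30° (|Δh| ≤ 180, already the shorter path).
H = 352 + 0.76 × (-30) = 329.2 → 329°
S = 69 + 0.76 × (35 − 69) = 43.16 → 43%
L = 52 + 0.76 × (77 − 52) = 71 → 71%

(329, 43, 71)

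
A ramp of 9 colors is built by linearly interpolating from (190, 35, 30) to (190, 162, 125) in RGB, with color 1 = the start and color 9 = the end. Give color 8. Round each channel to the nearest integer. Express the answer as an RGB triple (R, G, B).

(190, 146, 113)

With 9 swatches and endpoints inclusive, swatch 8 sits at t = (8 − 1)/(9 − 1) = 7/8 ≈ 0.875.
R = 190 + 0.875 × (190 − 190) = 190 → 190
G = 35 + 0.875 × (162 − 35) = 146.125 → 146
B = 30 + 0.875 × (125 − 30) = 113.125 → 113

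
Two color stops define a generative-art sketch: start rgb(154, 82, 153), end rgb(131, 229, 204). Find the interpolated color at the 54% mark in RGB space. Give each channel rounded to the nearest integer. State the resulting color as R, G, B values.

(142, 161, 181)

54% corresponds to t = 0.54.
R = 154 + 0.54 × (131 − 154) = 154 + 0.54 × -23 = 141.58 → 142
G = 82 + 0.54 × (229 − 82) = 82 + 0.54 × 147 = 161.38 → 161
B = 153 + 0.54 × (204 − 153) = 153 + 0.54 × 51 = 180.54 → 181
So the blended color is (142, 161, 181), about #8ea1b5.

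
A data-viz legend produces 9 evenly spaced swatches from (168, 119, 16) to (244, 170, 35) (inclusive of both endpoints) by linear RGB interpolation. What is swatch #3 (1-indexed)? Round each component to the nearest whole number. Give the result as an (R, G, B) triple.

With 9 swatches and endpoints inclusive, swatch 3 sits at t = (3 − 1)/(9 − 1) = 2/8 ≈ 0.25.
R = 168 + 0.25 × (244 − 168) = 187 → 187
G = 119 + 0.25 × (170 − 119) = 131.75 → 132
B = 16 + 0.25 × (35 − 16) = 20.75 → 21

(187, 132, 21)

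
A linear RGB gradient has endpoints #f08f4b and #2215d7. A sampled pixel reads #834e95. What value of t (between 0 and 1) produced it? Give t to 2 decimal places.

0.53

Invert the lerp on the R channel (largest span, 206): t = (131 − 240) / (34 − 240) = -109/-206 = 0.52913.
Check on G: (78 − 143)/(21 − 143) = 0.5328 ✓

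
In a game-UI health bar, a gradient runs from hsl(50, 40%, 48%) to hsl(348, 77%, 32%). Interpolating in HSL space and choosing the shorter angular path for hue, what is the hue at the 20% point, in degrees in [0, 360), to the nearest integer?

38

Hue: 348 − 50 = 298°, but |298| > 180 so the shorter arc goes the other way: Δh = 298 − 360 = -62°.
H = 50 + 0.2 × (-62) = 37.6 → 38°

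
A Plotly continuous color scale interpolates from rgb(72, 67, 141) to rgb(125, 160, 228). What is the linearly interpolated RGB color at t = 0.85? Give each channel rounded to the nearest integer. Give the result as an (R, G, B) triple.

R = 72 + 0.85 × (125 − 72) = 72 + 0.85 × 53 = 117.05 → 117
G = 67 + 0.85 × (160 − 67) = 67 + 0.85 × 93 = 146.05 → 146
B = 141 + 0.85 × (228 − 141) = 141 + 0.85 × 87 = 214.95 → 215

(117, 146, 215)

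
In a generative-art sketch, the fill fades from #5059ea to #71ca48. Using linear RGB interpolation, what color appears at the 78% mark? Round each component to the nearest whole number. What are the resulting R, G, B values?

(106, 177, 108)

#5059ea → (80, 89, 234); #71ca48 → (113, 202, 72).
78% corresponds to t = 0.78.
R = 80 + 0.78 × (113 − 80) = 80 + 0.78 × 33 = 105.74 → 106
G = 89 + 0.78 × (202 − 89) = 89 + 0.78 × 113 = 177.14 → 177
B = 234 + 0.78 × (72 − 234) = 234 + 0.78 × -162 = 107.64 → 108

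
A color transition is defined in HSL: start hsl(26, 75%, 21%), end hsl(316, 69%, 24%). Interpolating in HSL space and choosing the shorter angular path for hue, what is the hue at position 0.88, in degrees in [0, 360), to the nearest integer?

Hue: 316 − 26 = 290°, but |290| > 180 so the shorter arc goes the other way: Δh = 290 − 360 = -70°.
H = 26 + 0.88 × (-70) = -35.6 → -36 → -36 mod 360 = 324°

324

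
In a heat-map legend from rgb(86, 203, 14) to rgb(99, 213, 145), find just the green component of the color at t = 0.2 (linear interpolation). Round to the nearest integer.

205

G = 203 + 0.2 × (213 − 203) = 205 → 205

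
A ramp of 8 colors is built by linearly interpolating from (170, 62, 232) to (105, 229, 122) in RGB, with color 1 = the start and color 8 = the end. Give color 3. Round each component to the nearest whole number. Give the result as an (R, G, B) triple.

(151, 110, 201)

With 8 swatches and endpoints inclusive, swatch 3 sits at t = (3 − 1)/(8 − 1) = 2/7 ≈ 0.2857.
R = 170 + 0.2857 × (105 − 170) = 151.429 → 151
G = 62 + 0.2857 × (229 − 62) = 109.712 → 110
B = 232 + 0.2857 × (122 − 232) = 200.573 → 201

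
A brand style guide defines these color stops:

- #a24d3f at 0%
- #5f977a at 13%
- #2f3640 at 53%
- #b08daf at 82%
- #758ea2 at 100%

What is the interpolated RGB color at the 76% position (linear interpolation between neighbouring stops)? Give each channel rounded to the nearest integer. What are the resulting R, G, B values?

76% lies between the 53% and 82% stops, so the local fraction is t = (76 − 53)/(82 − 53) = 23/29 ≈ 0.7931.
#2f3640 → (47, 54, 64); #b08daf → (176, 141, 175).
R = 47 + 0.7931 × (176 − 47) = 149.31 → 149
G = 54 + 0.7931 × (141 − 54) = 123 → 123
B = 64 + 0.7931 × (175 − 64) = 152.034 → 152

(149, 123, 152)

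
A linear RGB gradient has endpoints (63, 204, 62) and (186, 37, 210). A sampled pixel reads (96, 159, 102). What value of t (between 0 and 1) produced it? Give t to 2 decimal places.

0.27

Invert the lerp on the G channel (largest span, 167): t = (159 − 204) / (37 − 204) = -45/-167 = 0.26946.
Check on R: (96 − 63)/(186 − 63) = 0.2683 ✓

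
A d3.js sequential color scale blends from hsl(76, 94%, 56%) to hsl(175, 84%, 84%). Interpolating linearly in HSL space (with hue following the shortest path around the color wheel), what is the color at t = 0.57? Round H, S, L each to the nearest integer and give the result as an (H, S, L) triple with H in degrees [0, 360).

(132, 88, 72)

Hue arc: Δh = 175 − 76 = 99° (|Δh| ≤ 180, already the shorter path).
H = 76 + 0.57 × (99) = 132.43 → 132°
S = 94 + 0.57 × (84 − 94) = 88.3 → 88%
L = 56 + 0.57 × (84 − 56) = 71.96 → 72%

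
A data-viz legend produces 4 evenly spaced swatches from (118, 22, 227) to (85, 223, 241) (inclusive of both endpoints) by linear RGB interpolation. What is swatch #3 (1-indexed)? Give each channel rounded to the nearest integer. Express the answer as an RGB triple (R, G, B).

With 4 swatches and endpoints inclusive, swatch 3 sits at t = (3 − 1)/(4 − 1) = 2/3 ≈ 0.6667.
R = 118 + 0.6667 × (85 − 118) = 95.999 → 96
G = 22 + 0.6667 × (223 − 22) = 156.007 → 156
B = 227 + 0.6667 × (241 − 227) = 236.334 → 236

(96, 156, 236)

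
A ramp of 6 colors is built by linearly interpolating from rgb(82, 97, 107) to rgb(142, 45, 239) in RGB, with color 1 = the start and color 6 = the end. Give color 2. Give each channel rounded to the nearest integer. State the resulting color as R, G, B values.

With 6 swatches and endpoints inclusive, swatch 2 sits at t = (2 − 1)/(6 − 1) = 1/5 ≈ 0.2.
R = 82 + 0.2 × (142 − 82) = 94 → 94
G = 97 + 0.2 × (45 − 97) = 86.6 → 87
B = 107 + 0.2 × (239 − 107) = 133.4 → 133

(94, 87, 133)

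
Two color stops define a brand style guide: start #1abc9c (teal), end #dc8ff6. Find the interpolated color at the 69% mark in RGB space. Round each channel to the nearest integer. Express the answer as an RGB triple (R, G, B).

(160, 157, 218)

#1abc9c → (26, 188, 156); #dc8ff6 → (220, 143, 246).
69% corresponds to t = 0.69.
R = 26 + 0.69 × (220 − 26) = 26 + 0.69 × 194 = 159.86 → 160
G = 188 + 0.69 × (143 − 188) = 188 + 0.69 × -45 = 156.95 → 157
B = 156 + 0.69 × (246 − 156) = 156 + 0.69 × 90 = 218.1 → 218
So the blended color is (160, 157, 218), about #a09dda.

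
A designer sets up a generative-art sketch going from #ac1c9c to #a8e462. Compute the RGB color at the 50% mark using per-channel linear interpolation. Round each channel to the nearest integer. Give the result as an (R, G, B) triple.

(170, 128, 127)

#ac1c9c → (172, 28, 156); #a8e462 → (168, 228, 98).
50% corresponds to t = 0.5.
R = 172 + 0.5 × (168 − 172) = 172 + 0.5 × -4 = 170 → 170
G = 28 + 0.5 × (228 − 28) = 28 + 0.5 × 200 = 128 → 128
B = 156 + 0.5 × (98 − 156) = 156 + 0.5 × -58 = 127 → 127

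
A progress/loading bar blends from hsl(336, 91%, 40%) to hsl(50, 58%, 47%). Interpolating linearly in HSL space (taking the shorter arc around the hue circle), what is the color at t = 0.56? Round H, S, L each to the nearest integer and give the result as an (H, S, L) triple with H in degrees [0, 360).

Hue: 50 − 336 = -286°, but |-286| > 180 so the shorter arc goes the other way: Δh = -286 + 360 = 74°.
H = 336 + 0.56 × (74) = 377.44 → 377 → 377 mod 360 = 17°
S = 91 + 0.56 × (58 − 91) = 72.52 → 73%
L = 40 + 0.56 × (47 − 40) = 43.92 → 44%

(17, 73, 44)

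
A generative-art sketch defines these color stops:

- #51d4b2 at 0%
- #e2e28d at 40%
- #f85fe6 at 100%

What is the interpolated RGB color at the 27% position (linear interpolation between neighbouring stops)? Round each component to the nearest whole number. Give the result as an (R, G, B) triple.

27% lies between the 0% and 40% stops, so the local fraction is t = (27 − 0)/(40 − 0) = 27/40 ≈ 0.675.
#51d4b2 → (81, 212, 178); #e2e28d → (226, 226, 141).
R = 81 + 0.675 × (226 − 81) = 178.875 → 179
G = 212 + 0.675 × (226 − 212) = 221.45 → 221
B = 178 + 0.675 × (141 − 178) = 153.025 → 153

(179, 221, 153)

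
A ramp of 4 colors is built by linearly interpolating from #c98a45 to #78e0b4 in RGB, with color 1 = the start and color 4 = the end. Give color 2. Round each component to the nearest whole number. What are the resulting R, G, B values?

With 4 swatches and endpoints inclusive, swatch 2 sits at t = (2 − 1)/(4 − 1) = 1/3 ≈ 0.3333.
#c98a45 → (201, 138, 69); #78e0b4 → (120, 224, 180).
R = 201 + 0.3333 × (120 − 201) = 174.003 → 174
G = 138 + 0.3333 × (224 − 138) = 166.664 → 167
B = 69 + 0.3333 × (180 − 69) = 105.996 → 106

(174, 167, 106)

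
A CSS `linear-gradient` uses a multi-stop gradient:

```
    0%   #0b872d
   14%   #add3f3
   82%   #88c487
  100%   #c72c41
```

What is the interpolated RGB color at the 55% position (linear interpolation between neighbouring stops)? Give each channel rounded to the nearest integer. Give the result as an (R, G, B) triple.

55% lies between the 14% and 82% stops, so the local fraction is t = (55 − 14)/(82 − 14) = 41/68 ≈ 0.6029.
#add3f3 → (173, 211, 243); #88c487 → (136, 196, 135).
R = 173 + 0.6029 × (136 − 173) = 150.693 → 151
G = 211 + 0.6029 × (196 − 211) = 201.957 → 202
B = 243 + 0.6029 × (135 − 243) = 177.887 → 178

(151, 202, 178)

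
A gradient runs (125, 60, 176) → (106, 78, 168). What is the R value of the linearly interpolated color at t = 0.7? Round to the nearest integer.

R = 125 + 0.7 × (106 − 125) = 111.7 → 112

112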